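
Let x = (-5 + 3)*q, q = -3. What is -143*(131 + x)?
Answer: -19591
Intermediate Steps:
x = 6 (x = (-5 + 3)*(-3) = -2*(-3) = 6)
-143*(131 + x) = -143*(131 + 6) = -143*137 = -19591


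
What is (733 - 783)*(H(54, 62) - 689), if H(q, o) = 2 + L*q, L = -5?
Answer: 47850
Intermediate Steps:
H(q, o) = 2 - 5*q
(733 - 783)*(H(54, 62) - 689) = (733 - 783)*((2 - 5*54) - 689) = -50*((2 - 270) - 689) = -50*(-268 - 689) = -50*(-957) = 47850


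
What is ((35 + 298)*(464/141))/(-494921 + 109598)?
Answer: -592/208163 ≈ -0.0028439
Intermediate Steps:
((35 + 298)*(464/141))/(-494921 + 109598) = (333*(464*(1/141)))/(-385323) = (333*(464/141))*(-1/385323) = (51504/47)*(-1/385323) = -592/208163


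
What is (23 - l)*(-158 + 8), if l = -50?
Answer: -10950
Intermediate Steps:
(23 - l)*(-158 + 8) = (23 - 1*(-50))*(-158 + 8) = (23 + 50)*(-150) = 73*(-150) = -10950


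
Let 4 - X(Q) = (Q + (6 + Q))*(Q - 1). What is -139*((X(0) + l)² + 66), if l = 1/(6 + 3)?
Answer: -1894153/81 ≈ -23385.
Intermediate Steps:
X(Q) = 4 - (-1 + Q)*(6 + 2*Q) (X(Q) = 4 - (Q + (6 + Q))*(Q - 1) = 4 - (6 + 2*Q)*(-1 + Q) = 4 - (-1 + Q)*(6 + 2*Q))
l = ⅑ (l = 1/9 = ⅑ ≈ 0.11111)
-139*((X(0) + l)² + 66) = -139*(((10 - 4*0 - 2*0²) + ⅑)² + 66) = -139*(((10 + 0 - 2*0) + ⅑)² + 66) = -139*(((10 + 0 + 0) + ⅑)² + 66) = -139*((10 + ⅑)² + 66) = -139*((91/9)² + 66) = -139*(8281/81 + 66) = -139*13627/81 = -1894153/81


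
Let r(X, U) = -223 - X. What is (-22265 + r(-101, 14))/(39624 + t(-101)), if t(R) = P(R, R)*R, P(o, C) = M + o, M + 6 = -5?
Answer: -22387/50936 ≈ -0.43951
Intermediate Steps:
M = -11 (M = -6 - 5 = -11)
P(o, C) = -11 + o
t(R) = R*(-11 + R) (t(R) = (-11 + R)*R = R*(-11 + R))
(-22265 + r(-101, 14))/(39624 + t(-101)) = (-22265 + (-223 - 1*(-101)))/(39624 - 101*(-11 - 101)) = (-22265 + (-223 + 101))/(39624 - 101*(-112)) = (-22265 - 122)/(39624 + 11312) = -22387/50936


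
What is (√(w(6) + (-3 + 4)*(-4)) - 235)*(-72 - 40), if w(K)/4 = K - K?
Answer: 26320 - 224*I ≈ 26320.0 - 224.0*I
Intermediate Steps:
w(K) = 0 (w(K) = 4*(K - K) = 4*0 = 0)
(√(w(6) + (-3 + 4)*(-4)) - 235)*(-72 - 40) = (√(0 + (-3 + 4)*(-4)) - 235)*(-72 - 40) = (√(0 + 1*(-4)) - 235)*(-112) = (√(0 - 4) - 235)*(-112) = (√(-4) - 235)*(-112) = (2*I - 235)*(-112) = (-235 + 2*I)*(-112) = 26320 - 224*I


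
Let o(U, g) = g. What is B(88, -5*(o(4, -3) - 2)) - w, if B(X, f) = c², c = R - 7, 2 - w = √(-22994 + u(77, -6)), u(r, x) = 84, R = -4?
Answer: 119 + I*√22910 ≈ 119.0 + 151.36*I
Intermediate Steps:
w = 2 - I*√22910 (w = 2 - √(-22994 + 84) = 2 - √(-22910) = 2 - I*√22910 ≈ 2.0 - 151.36*I)
c = -11 (c = -4 - 7 = -11)
B(X, f) = 121 (B(X, f) = (-11)² = 121)
B(88, -5*(o(4, -3) - 2)) - w = 121 - (2 - I*√22910) = 121 + (-2 + I*√22910) = 119 + I*√22910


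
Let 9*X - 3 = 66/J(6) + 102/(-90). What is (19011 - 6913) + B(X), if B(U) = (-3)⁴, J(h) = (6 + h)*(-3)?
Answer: 12179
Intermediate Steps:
J(h) = -18 - 3*h
X = 1/270 (X = ⅓ + (66/(-18 - 3*6) + 102/(-90))/9 = ⅓ + (66/(-18 - 18) + 102*(-1/90))/9 = ⅓ + (66/(-36) - 17/15)/9 = ⅓ + (66*(-1/36) - 17/15)/9 = ⅓ + (-11/6 - 17/15)/9 = ⅓ + (⅑)*(-89/30) = ⅓ - 89/270 = 1/270 ≈ 0.0037037)
B(U) = 81
(19011 - 6913) + B(X) = (19011 - 6913) + 81 = 12098 + 81 = 12179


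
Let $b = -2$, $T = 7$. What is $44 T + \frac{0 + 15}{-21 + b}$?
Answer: $\frac{7069}{23} \approx 307.35$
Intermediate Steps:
$44 T + \frac{0 + 15}{-21 + b} = 44 \cdot 7 + \frac{0 + 15}{-21 - 2} = 308 + \frac{15}{-23} = 308 + 15 \left(- \frac{1}{23}\right) = 308 - \frac{15}{23} = \frac{7069}{23}$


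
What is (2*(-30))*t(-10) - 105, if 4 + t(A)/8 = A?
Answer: 6615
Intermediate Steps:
t(A) = -32 + 8*A
(2*(-30))*t(-10) - 105 = (2*(-30))*(-32 + 8*(-10)) - 105 = -60*(-32 - 80) - 105 = -60*(-112) - 105 = 6720 - 105 = 6615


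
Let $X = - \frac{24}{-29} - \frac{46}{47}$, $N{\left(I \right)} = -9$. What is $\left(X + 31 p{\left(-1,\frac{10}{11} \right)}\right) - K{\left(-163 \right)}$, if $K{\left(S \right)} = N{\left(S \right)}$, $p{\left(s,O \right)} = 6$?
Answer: $\frac{265579}{1363} \approx 194.85$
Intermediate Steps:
$K{\left(S \right)} = -9$
$X = - \frac{206}{1363}$ ($X = \left(-24\right) \left(- \frac{1}{29}\right) - \frac{46}{47} = \frac{24}{29} - \frac{46}{47} = - \frac{206}{1363} \approx -0.15114$)
$\left(X + 31 p{\left(-1,\frac{10}{11} \right)}\right) - K{\left(-163 \right)} = \left(- \frac{206}{1363} + 31 \cdot 6\right) - -9 = \left(- \frac{206}{1363} + 186\right) + 9 = \frac{253312}{1363} + 9 = \frac{265579}{1363}$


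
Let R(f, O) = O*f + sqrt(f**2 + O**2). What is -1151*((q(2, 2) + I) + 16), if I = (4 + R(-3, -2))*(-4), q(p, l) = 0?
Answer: 27624 + 4604*sqrt(13) ≈ 44224.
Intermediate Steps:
R(f, O) = sqrt(O**2 + f**2) + O*f (R(f, O) = O*f + sqrt(O**2 + f**2) = sqrt(O**2 + f**2) + O*f)
I = -40 - 4*sqrt(13) (I = (4 + (sqrt((-2)**2 + (-3)**2) - 2*(-3)))*(-4) = (4 + (sqrt(4 + 9) + 6))*(-4) = (4 + (sqrt(13) + 6))*(-4) = (4 + (6 + sqrt(13)))*(-4) = (10 + sqrt(13))*(-4) = -40 - 4*sqrt(13) ≈ -54.422)
-1151*((q(2, 2) + I) + 16) = -1151*((0 + (-40 - 4*sqrt(13))) + 16) = -1151*((-40 - 4*sqrt(13)) + 16) = -1151*(-24 - 4*sqrt(13)) = 27624 + 4604*sqrt(13)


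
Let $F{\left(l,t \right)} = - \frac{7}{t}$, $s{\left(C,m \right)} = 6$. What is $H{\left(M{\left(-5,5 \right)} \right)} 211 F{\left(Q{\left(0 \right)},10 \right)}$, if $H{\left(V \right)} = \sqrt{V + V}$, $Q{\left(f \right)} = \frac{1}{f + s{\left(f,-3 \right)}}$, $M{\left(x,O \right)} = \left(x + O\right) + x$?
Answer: $- \frac{1477 i \sqrt{10}}{10} \approx - 467.07 i$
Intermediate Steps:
$M{\left(x,O \right)} = O + 2 x$ ($M{\left(x,O \right)} = \left(O + x\right) + x = O + 2 x$)
$Q{\left(f \right)} = \frac{1}{6 + f}$ ($Q{\left(f \right)} = \frac{1}{f + 6} = \frac{1}{6 + f}$)
$H{\left(V \right)} = \sqrt{2} \sqrt{V}$ ($H{\left(V \right)} = \sqrt{2 V} = \sqrt{2} \sqrt{V}$)
$H{\left(M{\left(-5,5 \right)} \right)} 211 F{\left(Q{\left(0 \right)},10 \right)} = \sqrt{2} \sqrt{5 + 2 \left(-5\right)} 211 \left(- \frac{7}{10}\right) = \sqrt{2} \sqrt{5 - 10} \cdot 211 \left(\left(-7\right) \frac{1}{10}\right) = \sqrt{2} \sqrt{-5} \cdot 211 \left(- \frac{7}{10}\right) = \sqrt{2} i \sqrt{5} \cdot 211 \left(- \frac{7}{10}\right) = i \sqrt{10} \cdot 211 \left(- \frac{7}{10}\right) = 211 i \sqrt{10} \left(- \frac{7}{10}\right) = - \frac{1477 i \sqrt{10}}{10}$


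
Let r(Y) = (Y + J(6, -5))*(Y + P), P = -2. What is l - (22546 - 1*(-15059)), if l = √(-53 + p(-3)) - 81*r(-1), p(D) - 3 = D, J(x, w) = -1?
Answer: -38091 + I*√53 ≈ -38091.0 + 7.2801*I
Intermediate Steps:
p(D) = 3 + D
r(Y) = (-1 + Y)*(-2 + Y) (r(Y) = (Y - 1)*(Y - 2) = (-1 + Y)*(-2 + Y))
l = -486 + I*√53 (l = √(-53 + (3 - 3)) - 81*(2 + (-1)² - 3*(-1)) = √(-53 + 0) - 81*(2 + 1 + 3) = √(-53) - 81*6 = I*√53 - 486 = -486 + I*√53 ≈ -486.0 + 7.2801*I)
l - (22546 - 1*(-15059)) = (-486 + I*√53) - (22546 - 1*(-15059)) = (-486 + I*√53) - (22546 + 15059) = (-486 + I*√53) - 1*37605 = (-486 + I*√53) - 37605 = -38091 + I*√53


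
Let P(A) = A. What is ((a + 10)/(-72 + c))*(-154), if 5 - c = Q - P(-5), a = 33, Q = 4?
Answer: 3311/38 ≈ 87.132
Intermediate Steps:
c = -4 (c = 5 - (4 - 1*(-5)) = 5 - (4 + 5) = 5 - 1*9 = 5 - 9 = -4)
((a + 10)/(-72 + c))*(-154) = ((33 + 10)/(-72 - 4))*(-154) = (43/(-76))*(-154) = (43*(-1/76))*(-154) = -43/76*(-154) = 3311/38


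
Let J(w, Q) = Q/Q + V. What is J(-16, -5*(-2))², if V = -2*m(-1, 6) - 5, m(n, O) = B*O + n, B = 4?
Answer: 2500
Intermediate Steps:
m(n, O) = n + 4*O (m(n, O) = 4*O + n = n + 4*O)
V = -51 (V = -2*(-1 + 4*6) - 5 = -2*(-1 + 24) - 5 = -2*23 - 5 = -46 - 5 = -51)
J(w, Q) = -50 (J(w, Q) = Q/Q - 51 = 1 - 51 = -50)
J(-16, -5*(-2))² = (-50)² = 2500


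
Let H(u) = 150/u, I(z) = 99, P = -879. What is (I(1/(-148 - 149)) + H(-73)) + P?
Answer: -57090/73 ≈ -782.05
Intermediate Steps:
(I(1/(-148 - 149)) + H(-73)) + P = (99 + 150/(-73)) - 879 = (99 + 150*(-1/73)) - 879 = (99 - 150/73) - 879 = 7077/73 - 879 = -57090/73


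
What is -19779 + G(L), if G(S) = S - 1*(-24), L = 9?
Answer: -19746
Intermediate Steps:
G(S) = 24 + S (G(S) = S + 24 = 24 + S)
-19779 + G(L) = -19779 + (24 + 9) = -19779 + 33 = -19746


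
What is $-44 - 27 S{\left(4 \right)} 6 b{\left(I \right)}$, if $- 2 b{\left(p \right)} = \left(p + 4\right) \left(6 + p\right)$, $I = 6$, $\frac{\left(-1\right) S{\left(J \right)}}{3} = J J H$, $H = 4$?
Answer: $-1866284$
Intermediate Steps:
$S{\left(J \right)} = - 12 J^{2}$ ($S{\left(J \right)} = - 3 J J 4 = - 3 J^{2} \cdot 4 = - 3 \cdot 4 J^{2} = - 12 J^{2}$)
$b{\left(p \right)} = - \frac{\left(4 + p\right) \left(6 + p\right)}{2}$ ($b{\left(p \right)} = - \frac{\left(p + 4\right) \left(6 + p\right)}{2} = - \frac{\left(4 + p\right) \left(6 + p\right)}{2}$)
$-44 - 27 S{\left(4 \right)} 6 b{\left(I \right)} = -44 - 27 - 12 \cdot 4^{2} \cdot 6 \left(-12 - 30 - \frac{6^{2}}{2}\right) = -44 - 27 \left(-12\right) 16 \cdot 6 \left(-12 - 30 - 18\right) = -44 - 27 \left(-192\right) 6 \left(-12 - 30 - 18\right) = -44 - 27 \left(\left(-1152\right) \left(-60\right)\right) = -44 - 1866240 = -1866284$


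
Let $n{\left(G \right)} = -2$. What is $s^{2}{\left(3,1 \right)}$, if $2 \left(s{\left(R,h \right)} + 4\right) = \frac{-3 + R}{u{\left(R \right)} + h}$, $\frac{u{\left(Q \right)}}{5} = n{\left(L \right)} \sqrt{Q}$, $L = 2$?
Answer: $16$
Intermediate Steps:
$u{\left(Q \right)} = - 10 \sqrt{Q}$ ($u{\left(Q \right)} = 5 \left(- 2 \sqrt{Q}\right) = - 10 \sqrt{Q}$)
$s{\left(R,h \right)} = -4 + \frac{-3 + R}{2 \left(h - 10 \sqrt{R}\right)}$ ($s{\left(R,h \right)} = -4 + \frac{\left(-3 + R\right) \frac{1}{- 10 \sqrt{R} + h}}{2} = -4 + \frac{\left(-3 + R\right) \frac{1}{h - 10 \sqrt{R}}}{2} = -4 + \frac{\frac{1}{h - 10 \sqrt{R}} \left(-3 + R\right)}{2} = -4 + \frac{-3 + R}{2 \left(h - 10 \sqrt{R}\right)}$)
$s^{2}{\left(3,1 \right)} = \left(\frac{-3 + 3 - 8 + 80 \sqrt{3}}{2 \left(1 - 10 \sqrt{3}\right)}\right)^{2} = \left(\frac{-8 + 80 \sqrt{3}}{2 \left(1 - 10 \sqrt{3}\right)}\right)^{2} = \frac{\left(-8 + 80 \sqrt{3}\right)^{2}}{4 \left(1 - 10 \sqrt{3}\right)^{2}}$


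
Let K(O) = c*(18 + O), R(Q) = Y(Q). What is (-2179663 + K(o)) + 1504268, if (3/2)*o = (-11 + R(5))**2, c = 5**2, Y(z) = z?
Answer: -674345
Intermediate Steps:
R(Q) = Q
c = 25
o = 24 (o = 2*(-11 + 5)**2/3 = (2/3)*(-6)**2 = (2/3)*36 = 24)
K(O) = 450 + 25*O (K(O) = 25*(18 + O) = 450 + 25*O)
(-2179663 + K(o)) + 1504268 = (-2179663 + (450 + 25*24)) + 1504268 = (-2179663 + (450 + 600)) + 1504268 = (-2179663 + 1050) + 1504268 = -2178613 + 1504268 = -674345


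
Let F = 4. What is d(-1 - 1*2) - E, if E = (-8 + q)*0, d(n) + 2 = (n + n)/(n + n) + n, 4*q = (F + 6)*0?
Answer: -4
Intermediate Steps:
q = 0 (q = ((4 + 6)*0)/4 = (10*0)/4 = (¼)*0 = 0)
d(n) = -1 + n (d(n) = -2 + ((n + n)/(n + n) + n) = -2 + ((2*n)/((2*n)) + n) = -2 + ((2*n)*(1/(2*n)) + n) = -2 + (1 + n) = -1 + n)
E = 0 (E = (-8 + 0)*0 = -8*0 = 0)
d(-1 - 1*2) - E = (-1 + (-1 - 1*2)) - 1*0 = (-1 + (-1 - 2)) + 0 = (-1 - 3) + 0 = -4 + 0 = -4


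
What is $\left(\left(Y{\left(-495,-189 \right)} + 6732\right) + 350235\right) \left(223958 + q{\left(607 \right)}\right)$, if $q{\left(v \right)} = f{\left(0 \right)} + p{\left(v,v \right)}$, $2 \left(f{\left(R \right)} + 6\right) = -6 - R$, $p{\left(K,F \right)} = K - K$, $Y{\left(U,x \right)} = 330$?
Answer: $80016305853$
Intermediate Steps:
$p{\left(K,F \right)} = 0$
$f{\left(R \right)} = -9 - \frac{R}{2}$ ($f{\left(R \right)} = -6 + \frac{-6 - R}{2} = -6 - \left(3 + \frac{R}{2}\right) = -9 - \frac{R}{2}$)
$q{\left(v \right)} = -9$ ($q{\left(v \right)} = \left(-9 - 0\right) + 0 = \left(-9 + 0\right) + 0 = -9 + 0 = -9$)
$\left(\left(Y{\left(-495,-189 \right)} + 6732\right) + 350235\right) \left(223958 + q{\left(607 \right)}\right) = \left(\left(330 + 6732\right) + 350235\right) \left(223958 - 9\right) = \left(7062 + 350235\right) 223949 = 357297 \cdot 223949 = 80016305853$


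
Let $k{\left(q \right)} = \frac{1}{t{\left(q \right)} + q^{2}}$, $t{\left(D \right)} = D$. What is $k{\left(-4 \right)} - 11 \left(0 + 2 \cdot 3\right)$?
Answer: $- \frac{791}{12} \approx -65.917$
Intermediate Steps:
$k{\left(q \right)} = \frac{1}{q + q^{2}}$
$k{\left(-4 \right)} - 11 \left(0 + 2 \cdot 3\right) = \frac{1}{\left(-4\right) \left(1 - 4\right)} - 11 \left(0 + 2 \cdot 3\right) = - \frac{1}{4 \left(-3\right)} - 11 \left(0 + 6\right) = \left(- \frac{1}{4}\right) \left(- \frac{1}{3}\right) - 66 = \frac{1}{12} - 66 = - \frac{791}{12}$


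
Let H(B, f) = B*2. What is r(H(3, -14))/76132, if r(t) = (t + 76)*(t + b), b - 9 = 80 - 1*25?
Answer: 205/2719 ≈ 0.075395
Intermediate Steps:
H(B, f) = 2*B
b = 64 (b = 9 + (80 - 1*25) = 9 + (80 - 25) = 9 + 55 = 64)
r(t) = (64 + t)*(76 + t) (r(t) = (t + 76)*(t + 64) = (76 + t)*(64 + t) = (64 + t)*(76 + t))
r(H(3, -14))/76132 = (4864 + (2*3)**2 + 140*(2*3))/76132 = (4864 + 6**2 + 140*6)*(1/76132) = (4864 + 36 + 840)*(1/76132) = 5740*(1/76132) = 205/2719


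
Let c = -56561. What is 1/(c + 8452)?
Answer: -1/48109 ≈ -2.0786e-5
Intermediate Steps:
1/(c + 8452) = 1/(-56561 + 8452) = 1/(-48109) = -1/48109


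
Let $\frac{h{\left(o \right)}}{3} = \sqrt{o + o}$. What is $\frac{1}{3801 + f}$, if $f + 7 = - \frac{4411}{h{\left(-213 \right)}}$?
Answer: $\frac{14546196}{55207724545} - \frac{13233 i \sqrt{426}}{55207724545} \approx 0.00026348 - 4.9472 \cdot 10^{-6} i$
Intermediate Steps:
$h{\left(o \right)} = 3 \sqrt{2} \sqrt{o}$ ($h{\left(o \right)} = 3 \sqrt{o + o} = 3 \sqrt{2 o} = 3 \sqrt{2} \sqrt{o}$)
$f = -7 + \frac{4411 i \sqrt{426}}{1278}$ ($f = -7 - \frac{4411}{3 \sqrt{2} \sqrt{-213}} = -7 - \frac{4411}{3 \sqrt{2} i \sqrt{213}} = -7 - \frac{4411}{3 i \sqrt{426}} = -7 - 4411 \left(- \frac{i \sqrt{426}}{1278}\right) = -7 + \frac{4411 i \sqrt{426}}{1278} \approx -7.0 + 71.238 i$)
$\frac{1}{3801 + f} = \frac{1}{3801 - \left(7 - \frac{4411 i \sqrt{426}}{1278}\right)} = \frac{1}{3794 + \frac{4411 i \sqrt{426}}{1278}}$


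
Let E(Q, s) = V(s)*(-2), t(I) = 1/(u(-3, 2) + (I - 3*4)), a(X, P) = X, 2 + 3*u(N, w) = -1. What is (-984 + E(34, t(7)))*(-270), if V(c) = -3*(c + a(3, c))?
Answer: 261090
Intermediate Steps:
u(N, w) = -1 (u(N, w) = -⅔ + (⅓)*(-1) = -⅔ - ⅓ = -1)
V(c) = -9 - 3*c (V(c) = -3*(c + 3) = -3*(3 + c) = -9 - 3*c)
t(I) = 1/(-13 + I) (t(I) = 1/(-1 + (I - 3*4)) = 1/(-1 + (I - 12)) = 1/(-1 + (-12 + I)) = 1/(-13 + I))
E(Q, s) = 18 + 6*s (E(Q, s) = (-9 - 3*s)*(-2) = 18 + 6*s)
(-984 + E(34, t(7)))*(-270) = (-984 + (18 + 6/(-13 + 7)))*(-270) = (-984 + (18 + 6/(-6)))*(-270) = (-984 + (18 + 6*(-⅙)))*(-270) = (-984 + (18 - 1))*(-270) = (-984 + 17)*(-270) = -967*(-270) = 261090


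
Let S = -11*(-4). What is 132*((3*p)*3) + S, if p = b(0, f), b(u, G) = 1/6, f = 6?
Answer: 242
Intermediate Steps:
b(u, G) = ⅙
p = ⅙ ≈ 0.16667
S = 44
132*((3*p)*3) + S = 132*((3*(⅙))*3) + 44 = 132*((½)*3) + 44 = 132*(3/2) + 44 = 198 + 44 = 242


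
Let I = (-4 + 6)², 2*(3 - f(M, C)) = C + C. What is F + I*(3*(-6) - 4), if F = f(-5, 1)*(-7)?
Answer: -102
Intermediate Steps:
f(M, C) = 3 - C (f(M, C) = 3 - (C + C)/2 = 3 - C)
F = -14 (F = (3 - 1*1)*(-7) = (3 - 1)*(-7) = 2*(-7) = -14)
I = 4 (I = 2² = 4)
F + I*(3*(-6) - 4) = -14 + 4*(3*(-6) - 4) = -14 + 4*(-18 - 4) = -14 + 4*(-22) = -14 - 88 = -102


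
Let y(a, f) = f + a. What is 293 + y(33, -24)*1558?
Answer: 14315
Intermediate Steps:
y(a, f) = a + f
293 + y(33, -24)*1558 = 293 + (33 - 24)*1558 = 293 + 9*1558 = 293 + 14022 = 14315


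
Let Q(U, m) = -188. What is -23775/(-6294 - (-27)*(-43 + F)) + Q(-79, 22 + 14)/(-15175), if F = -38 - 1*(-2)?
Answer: 120789967/42626575 ≈ 2.8337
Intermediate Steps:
F = -36 (F = -38 + 2 = -36)
-23775/(-6294 - (-27)*(-43 + F)) + Q(-79, 22 + 14)/(-15175) = -23775/(-6294 - (-27)*(-43 - 36)) - 188/(-15175) = -23775/(-6294 - (-27)*(-79)) - 188*(-1/15175) = -23775/(-6294 - 1*2133) + 188/15175 = -23775/(-6294 - 2133) + 188/15175 = -23775/(-8427) + 188/15175 = -23775*(-1/8427) + 188/15175 = 7925/2809 + 188/15175 = 120789967/42626575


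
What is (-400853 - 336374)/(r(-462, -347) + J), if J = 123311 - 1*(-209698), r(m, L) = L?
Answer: -737227/332662 ≈ -2.2161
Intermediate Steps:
J = 333009 (J = 123311 + 209698 = 333009)
(-400853 - 336374)/(r(-462, -347) + J) = (-400853 - 336374)/(-347 + 333009) = -737227/332662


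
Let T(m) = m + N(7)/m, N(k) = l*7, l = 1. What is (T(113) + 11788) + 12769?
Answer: 2787717/113 ≈ 24670.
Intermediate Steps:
N(k) = 7 (N(k) = 1*7 = 7)
T(m) = m + 7/m
(T(113) + 11788) + 12769 = ((113 + 7/113) + 11788) + 12769 = (12776/113 + 11788) + 12769 = 1344820/113 + 12769 = 2787717/113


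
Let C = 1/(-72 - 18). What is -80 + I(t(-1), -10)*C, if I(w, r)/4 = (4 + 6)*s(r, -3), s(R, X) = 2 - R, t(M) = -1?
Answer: -256/3 ≈ -85.333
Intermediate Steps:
I(w, r) = 80 - 40*r (I(w, r) = 4*((4 + 6)*(2 - r)) = 4*(10*(2 - r)) = 4*(20 - 10*r) = 80 - 40*r)
C = -1/90 (C = 1/(-90) = -1/90 ≈ -0.011111)
-80 + I(t(-1), -10)*C = -80 + (80 - 40*(-10))*(-1/90) = -80 + (80 + 400)*(-1/90) = -80 + 480*(-1/90) = -80 - 16/3 = -256/3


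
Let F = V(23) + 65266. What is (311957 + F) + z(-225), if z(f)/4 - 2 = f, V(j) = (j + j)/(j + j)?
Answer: 376332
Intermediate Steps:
V(j) = 1 (V(j) = (2*j)/((2*j)) = (2*j)*(1/(2*j)) = 1)
z(f) = 8 + 4*f
F = 65267 (F = 1 + 65266 = 65267)
(311957 + F) + z(-225) = (311957 + 65267) + (8 + 4*(-225)) = 377224 + (8 - 900) = 377224 - 892 = 376332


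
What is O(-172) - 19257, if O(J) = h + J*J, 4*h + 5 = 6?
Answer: 41309/4 ≈ 10327.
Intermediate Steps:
h = ¼ (h = -5/4 + (¼)*6 = -5/4 + 3/2 = ¼ ≈ 0.25000)
O(J) = ¼ + J² (O(J) = ¼ + J*J = ¼ + J²)
O(-172) - 19257 = (¼ + (-172)²) - 19257 = (¼ + 29584) - 19257 = 118337/4 - 19257 = 41309/4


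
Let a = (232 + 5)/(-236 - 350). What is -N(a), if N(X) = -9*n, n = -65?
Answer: -585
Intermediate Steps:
a = -237/586 (a = 237/(-586) = 237*(-1/586) = -237/586 ≈ -0.40444)
N(X) = 585 (N(X) = -9*(-65) = 585)
-N(a) = -1*585 = -585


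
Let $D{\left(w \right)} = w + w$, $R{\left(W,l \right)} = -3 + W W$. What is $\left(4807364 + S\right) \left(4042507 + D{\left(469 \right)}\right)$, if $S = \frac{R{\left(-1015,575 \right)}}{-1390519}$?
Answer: $\frac{27029337899527345830}{1390519} \approx 1.9438 \cdot 10^{13}$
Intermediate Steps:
$R{\left(W,l \right)} = -3 + W^{2}$
$S = - \frac{1030222}{1390519}$ ($S = \frac{-3 + \left(-1015\right)^{2}}{-1390519} = \left(-3 + 1030225\right) \left(- \frac{1}{1390519}\right) = 1030222 \left(- \frac{1}{1390519}\right) = - \frac{1030222}{1390519} \approx -0.74089$)
$D{\left(w \right)} = 2 w$
$\left(4807364 + S\right) \left(4042507 + D{\left(469 \right)}\right) = \left(4807364 - \frac{1030222}{1390519}\right) \left(4042507 + 2 \cdot 469\right) = \frac{6684729951694 \left(4042507 + 938\right)}{1390519} = \frac{6684729951694}{1390519} \cdot 4043445 = \frac{27029337899527345830}{1390519}$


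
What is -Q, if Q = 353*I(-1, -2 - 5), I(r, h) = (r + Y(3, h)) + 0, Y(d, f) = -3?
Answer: 1412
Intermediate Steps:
I(r, h) = -3 + r (I(r, h) = (r - 3) + 0 = (-3 + r) + 0 = -3 + r)
Q = -1412 (Q = 353*(-3 - 1) = 353*(-4) = -1412)
-Q = -1*(-1412) = 1412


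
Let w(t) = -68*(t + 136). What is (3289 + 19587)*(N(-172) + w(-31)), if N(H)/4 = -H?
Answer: -147595952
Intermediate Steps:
w(t) = -9248 - 68*t (w(t) = -68*(136 + t) = -9248 - 68*t)
N(H) = -4*H (N(H) = 4*(-H) = -4*H)
(3289 + 19587)*(N(-172) + w(-31)) = (3289 + 19587)*(-4*(-172) + (-9248 - 68*(-31))) = 22876*(688 + (-9248 + 2108)) = 22876*(688 - 7140) = 22876*(-6452) = -147595952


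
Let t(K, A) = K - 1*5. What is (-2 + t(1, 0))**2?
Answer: 36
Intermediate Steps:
t(K, A) = -5 + K (t(K, A) = K - 5 = -5 + K)
(-2 + t(1, 0))**2 = (-2 + (-5 + 1))**2 = (-2 - 4)**2 = (-6)**2 = 36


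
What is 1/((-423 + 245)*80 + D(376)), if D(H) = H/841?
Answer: -841/11975464 ≈ -7.0227e-5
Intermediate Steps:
D(H) = H/841 (D(H) = H*(1/841) = H/841)
1/((-423 + 245)*80 + D(376)) = 1/((-423 + 245)*80 + (1/841)*376) = 1/(-178*80 + 376/841) = 1/(-14240 + 376/841) = 1/(-11975464/841) = -841/11975464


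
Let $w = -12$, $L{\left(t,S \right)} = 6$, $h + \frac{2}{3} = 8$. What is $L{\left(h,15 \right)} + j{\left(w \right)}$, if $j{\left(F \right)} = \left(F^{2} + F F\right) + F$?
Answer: $282$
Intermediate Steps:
$h = \frac{22}{3}$ ($h = - \frac{2}{3} + 8 = \frac{22}{3} \approx 7.3333$)
$j{\left(F \right)} = F + 2 F^{2}$ ($j{\left(F \right)} = \left(F^{2} + F^{2}\right) + F = 2 F^{2} + F = F + 2 F^{2}$)
$L{\left(h,15 \right)} + j{\left(w \right)} = 6 - 12 \left(1 + 2 \left(-12\right)\right) = 6 - 12 \left(1 - 24\right) = 6 - -276 = 6 + 276 = 282$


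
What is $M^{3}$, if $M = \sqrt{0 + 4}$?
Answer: $8$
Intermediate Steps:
$M = 2$ ($M = \sqrt{4} = 2$)
$M^{3} = 2^{3} = 8$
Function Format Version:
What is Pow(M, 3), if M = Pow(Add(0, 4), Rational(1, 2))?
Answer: 8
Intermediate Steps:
M = 2 (M = Pow(4, Rational(1, 2)) = 2)
Pow(M, 3) = Pow(2, 3) = 8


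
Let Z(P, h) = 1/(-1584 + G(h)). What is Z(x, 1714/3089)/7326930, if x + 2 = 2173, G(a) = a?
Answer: -3089/35837934285660 ≈ -8.6194e-11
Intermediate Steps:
x = 2171 (x = -2 + 2173 = 2171)
Z(P, h) = 1/(-1584 + h)
Z(x, 1714/3089)/7326930 = 1/(-1584 + 1714/3089*7326930) = (1/7326930)/(-1584 + 1714*(1/3089)) = (1/7326930)/(-1584 + 1714/3089) = (1/7326930)/(-4891262/3089) = -3089/4891262*1/7326930 = -3089/35837934285660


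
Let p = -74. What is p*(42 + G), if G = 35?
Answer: -5698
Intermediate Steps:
p*(42 + G) = -74*(42 + 35) = -74*77 = -5698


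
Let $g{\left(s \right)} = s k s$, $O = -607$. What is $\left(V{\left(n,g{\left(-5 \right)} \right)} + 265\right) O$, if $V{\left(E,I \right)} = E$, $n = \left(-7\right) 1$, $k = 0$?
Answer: $-156606$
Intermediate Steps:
$g{\left(s \right)} = 0$ ($g{\left(s \right)} = s 0 s = 0 s = 0$)
$n = -7$
$\left(V{\left(n,g{\left(-5 \right)} \right)} + 265\right) O = \left(-7 + 265\right) \left(-607\right) = 258 \left(-607\right) = -156606$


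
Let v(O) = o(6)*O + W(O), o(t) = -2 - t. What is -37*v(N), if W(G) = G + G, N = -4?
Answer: -888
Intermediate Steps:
W(G) = 2*G
v(O) = -6*O (v(O) = (-2 - 1*6)*O + 2*O = (-2 - 6)*O + 2*O = -8*O + 2*O = -6*O)
-37*v(N) = -(-222)*(-4) = -37*24 = -888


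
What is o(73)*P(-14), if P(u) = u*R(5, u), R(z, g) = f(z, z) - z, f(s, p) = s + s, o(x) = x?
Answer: -5110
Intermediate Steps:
f(s, p) = 2*s
R(z, g) = z (R(z, g) = 2*z - z = z)
P(u) = 5*u (P(u) = u*5 = 5*u)
o(73)*P(-14) = 73*(5*(-14)) = 73*(-70) = -5110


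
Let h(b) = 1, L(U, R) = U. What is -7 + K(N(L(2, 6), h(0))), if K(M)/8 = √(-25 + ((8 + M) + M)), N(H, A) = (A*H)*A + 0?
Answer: -7 + 8*I*√13 ≈ -7.0 + 28.844*I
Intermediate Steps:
N(H, A) = H*A² (N(H, A) = H*A² + 0 = H*A²)
K(M) = 8*√(-17 + 2*M) (K(M) = 8*√(-25 + ((8 + M) + M)) = 8*√(-25 + (8 + 2*M)) = 8*√(-17 + 2*M))
-7 + K(N(L(2, 6), h(0))) = -7 + 8*√(-17 + 2*(2*1²)) = -7 + 8*√(-17 + 2*(2*1)) = -7 + 8*√(-17 + 2*2) = -7 + 8*√(-17 + 4) = -7 + 8*√(-13) = -7 + 8*(I*√13) = -7 + 8*I*√13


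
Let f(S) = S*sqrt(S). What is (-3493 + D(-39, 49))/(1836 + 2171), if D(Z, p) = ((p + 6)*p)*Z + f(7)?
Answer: -108598/4007 + 7*sqrt(7)/4007 ≈ -27.097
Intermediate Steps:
f(S) = S**(3/2)
D(Z, p) = 7*sqrt(7) + Z*p*(6 + p) (D(Z, p) = ((p + 6)*p)*Z + 7**(3/2) = ((6 + p)*p)*Z + 7*sqrt(7) = (p*(6 + p))*Z + 7*sqrt(7) = Z*p*(6 + p) + 7*sqrt(7) = 7*sqrt(7) + Z*p*(6 + p))
(-3493 + D(-39, 49))/(1836 + 2171) = (-3493 + (7*sqrt(7) - 39*49**2 + 6*(-39)*49))/(1836 + 2171) = (-3493 + (7*sqrt(7) - 39*2401 - 11466))/4007 = (-3493 + (7*sqrt(7) - 93639 - 11466))*(1/4007) = (-3493 + (-105105 + 7*sqrt(7)))*(1/4007) = (-108598 + 7*sqrt(7))*(1/4007) = -108598/4007 + 7*sqrt(7)/4007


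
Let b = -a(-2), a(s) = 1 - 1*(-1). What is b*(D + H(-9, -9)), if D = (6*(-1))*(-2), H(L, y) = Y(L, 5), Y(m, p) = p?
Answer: -34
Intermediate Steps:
H(L, y) = 5
a(s) = 2 (a(s) = 1 + 1 = 2)
b = -2 (b = -1*2 = -2)
D = 12 (D = -6*(-2) = 12)
b*(D + H(-9, -9)) = -2*(12 + 5) = -2*17 = -34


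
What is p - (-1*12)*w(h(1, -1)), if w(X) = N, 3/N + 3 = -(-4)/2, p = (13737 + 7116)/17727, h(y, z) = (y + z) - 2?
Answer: -205773/5909 ≈ -34.824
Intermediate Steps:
h(y, z) = -2 + y + z
p = 6951/5909 (p = 20853*(1/17727) = 6951/5909 ≈ 1.1763)
N = -3 (N = 3/(-3 - (-4)/2) = 3/(-3 - 4*(-½)) = 3/(-3 + 2) = 3/(-1) = 3*(-1) = -3)
w(X) = -3
p - (-1*12)*w(h(1, -1)) = 6951/5909 - (-1*12)*(-3) = 6951/5909 - (-12)*(-3) = 6951/5909 - 1*36 = 6951/5909 - 36 = -205773/5909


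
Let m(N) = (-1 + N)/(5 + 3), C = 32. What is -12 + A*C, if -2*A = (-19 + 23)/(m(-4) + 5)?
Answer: -932/35 ≈ -26.629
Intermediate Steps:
m(N) = -1/8 + N/8 (m(N) = (-1 + N)/8 = (-1 + N)*(1/8) = -1/8 + N/8)
A = -16/35 (A = -(-19 + 23)/(2*((-1/8 + (1/8)*(-4)) + 5)) = -2/((-1/8 - 1/2) + 5) = -2/(-5/8 + 5) = -2/35/8 = -2*8/35 = -1/2*32/35 = -16/35 ≈ -0.45714)
-12 + A*C = -12 - 16/35*32 = -12 - 512/35 = -932/35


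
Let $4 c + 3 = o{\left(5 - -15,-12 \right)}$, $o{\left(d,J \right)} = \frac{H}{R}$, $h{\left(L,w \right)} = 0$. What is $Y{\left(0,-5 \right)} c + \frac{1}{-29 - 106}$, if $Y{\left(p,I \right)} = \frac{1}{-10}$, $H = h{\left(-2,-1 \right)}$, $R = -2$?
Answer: $\frac{73}{1080} \approx 0.067593$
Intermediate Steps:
$H = 0$
$o{\left(d,J \right)} = 0$ ($o{\left(d,J \right)} = \frac{0}{-2} = 0 \left(- \frac{1}{2}\right) = 0$)
$Y{\left(p,I \right)} = - \frac{1}{10}$
$c = - \frac{3}{4}$ ($c = - \frac{3}{4} + \frac{1}{4} \cdot 0 = - \frac{3}{4} + 0 = - \frac{3}{4} \approx -0.75$)
$Y{\left(0,-5 \right)} c + \frac{1}{-29 - 106} = \left(- \frac{1}{10}\right) \left(- \frac{3}{4}\right) + \frac{1}{-29 - 106} = \frac{3}{40} + \frac{1}{-135} = \frac{3}{40} - \frac{1}{135} = \frac{73}{1080}$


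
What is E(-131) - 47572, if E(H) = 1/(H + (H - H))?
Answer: -6231933/131 ≈ -47572.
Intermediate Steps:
E(H) = 1/H (E(H) = 1/(H + 0) = 1/H)
E(-131) - 47572 = 1/(-131) - 47572 = -1/131 - 47572 = -6231933/131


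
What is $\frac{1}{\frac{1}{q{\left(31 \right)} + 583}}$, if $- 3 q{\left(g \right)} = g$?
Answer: $\frac{1718}{3} \approx 572.67$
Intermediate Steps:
$q{\left(g \right)} = - \frac{g}{3}$
$\frac{1}{\frac{1}{q{\left(31 \right)} + 583}} = \frac{1}{\frac{1}{\left(- \frac{1}{3}\right) 31 + 583}} = \frac{1}{\frac{1}{- \frac{31}{3} + 583}} = \frac{1}{\frac{1}{\frac{1718}{3}}} = \frac{1}{\frac{3}{1718}} = \frac{1718}{3}$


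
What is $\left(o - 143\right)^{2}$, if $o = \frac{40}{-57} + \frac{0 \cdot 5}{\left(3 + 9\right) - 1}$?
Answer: $\frac{67092481}{3249} \approx 20650.0$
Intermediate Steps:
$o = - \frac{40}{57}$ ($o = 40 \left(- \frac{1}{57}\right) + \frac{0}{12 - 1} = - \frac{40}{57} + \frac{0}{11} = - \frac{40}{57} + 0 \cdot \frac{1}{11} = - \frac{40}{57} + 0 = - \frac{40}{57} \approx -0.70175$)
$\left(o - 143\right)^{2} = \left(- \frac{40}{57} - 143\right)^{2} = \left(- \frac{8191}{57}\right)^{2} = \frac{67092481}{3249}$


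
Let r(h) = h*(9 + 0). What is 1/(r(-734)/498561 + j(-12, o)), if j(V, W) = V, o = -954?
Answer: -166187/1996446 ≈ -0.083241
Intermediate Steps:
r(h) = 9*h (r(h) = h*9 = 9*h)
1/(r(-734)/498561 + j(-12, o)) = 1/((9*(-734))/498561 - 12) = 1/(-6606*1/498561 - 12) = 1/(-2202/166187 - 12) = 1/(-1996446/166187) = -166187/1996446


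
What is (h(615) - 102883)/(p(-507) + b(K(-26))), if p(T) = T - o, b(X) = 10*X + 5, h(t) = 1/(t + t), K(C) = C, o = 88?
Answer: 126546089/1045500 ≈ 121.04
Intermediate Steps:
h(t) = 1/(2*t)
b(X) = 5 + 10*X
p(T) = -88 + T (p(T) = T - 1*88 = T - 88 = -88 + T)
(h(615) - 102883)/(p(-507) + b(K(-26))) = ((1/2)/615 - 102883)/((-88 - 507) + (5 + 10*(-26))) = ((1/2)*(1/615) - 102883)/(-595 + (5 - 260)) = (1/1230 - 102883)/(-595 - 255) = -126546089/1230/(-850) = -126546089/1230*(-1/850) = 126546089/1045500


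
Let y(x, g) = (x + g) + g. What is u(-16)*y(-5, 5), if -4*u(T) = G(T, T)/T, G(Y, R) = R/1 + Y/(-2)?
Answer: -5/8 ≈ -0.62500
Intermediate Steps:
G(Y, R) = R - Y/2 (G(Y, R) = R*1 + Y*(-½) = R - Y/2)
y(x, g) = x + 2*g (y(x, g) = (g + x) + g = x + 2*g)
u(T) = -⅛ (u(T) = -(T - T/2)/(4*T) = -T/2/(4*T) = -¼*½ = -⅛)
u(-16)*y(-5, 5) = -(-5 + 2*5)/8 = -(-5 + 10)/8 = -⅛*5 = -5/8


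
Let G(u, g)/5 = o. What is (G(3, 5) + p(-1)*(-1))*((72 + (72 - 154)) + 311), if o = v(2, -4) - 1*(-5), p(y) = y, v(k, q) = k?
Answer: 10836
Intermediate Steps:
o = 7 (o = 2 - 1*(-5) = 2 + 5 = 7)
G(u, g) = 35 (G(u, g) = 5*7 = 35)
(G(3, 5) + p(-1)*(-1))*((72 + (72 - 154)) + 311) = (35 - 1*(-1))*((72 + (72 - 154)) + 311) = (35 + 1)*((72 - 82) + 311) = 36*(-10 + 311) = 36*301 = 10836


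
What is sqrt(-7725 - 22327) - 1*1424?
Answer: -1424 + 2*I*sqrt(7513) ≈ -1424.0 + 173.36*I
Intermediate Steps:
sqrt(-7725 - 22327) - 1*1424 = sqrt(-30052) - 1424 = 2*I*sqrt(7513) - 1424 = -1424 + 2*I*sqrt(7513)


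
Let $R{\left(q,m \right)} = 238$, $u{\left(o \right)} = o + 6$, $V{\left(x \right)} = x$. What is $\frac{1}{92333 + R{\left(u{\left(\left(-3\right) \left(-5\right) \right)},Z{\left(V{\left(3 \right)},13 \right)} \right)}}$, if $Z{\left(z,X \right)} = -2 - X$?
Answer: $\frac{1}{92571} \approx 1.0803 \cdot 10^{-5}$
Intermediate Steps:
$u{\left(o \right)} = 6 + o$
$\frac{1}{92333 + R{\left(u{\left(\left(-3\right) \left(-5\right) \right)},Z{\left(V{\left(3 \right)},13 \right)} \right)}} = \frac{1}{92333 + 238} = \frac{1}{92571}$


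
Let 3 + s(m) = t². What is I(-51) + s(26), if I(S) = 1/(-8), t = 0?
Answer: -25/8 ≈ -3.1250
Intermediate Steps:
I(S) = -⅛
s(m) = -3 (s(m) = -3 + 0² = -3 + 0 = -3)
I(-51) + s(26) = -⅛ - 3 = -25/8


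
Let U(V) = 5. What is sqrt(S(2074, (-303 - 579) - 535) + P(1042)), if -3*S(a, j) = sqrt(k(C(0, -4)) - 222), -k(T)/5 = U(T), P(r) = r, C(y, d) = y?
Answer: sqrt(9378 - 3*I*sqrt(247))/3 ≈ 32.28 - 0.081145*I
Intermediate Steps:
k(T) = -25 (k(T) = -5*5 = -25)
S(a, j) = -I*sqrt(247)/3 (S(a, j) = -sqrt(-25 - 222)/3 = -I*sqrt(247)/3)
sqrt(S(2074, (-303 - 579) - 535) + P(1042)) = sqrt(-I*sqrt(247)/3 + 1042) = sqrt(1042 - I*sqrt(247)/3)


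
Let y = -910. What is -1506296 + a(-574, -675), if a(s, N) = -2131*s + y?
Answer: -284012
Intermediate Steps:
a(s, N) = -910 - 2131*s (a(s, N) = -2131*s - 910 = -910 - 2131*s)
-1506296 + a(-574, -675) = -1506296 + (-910 - 2131*(-574)) = -1506296 + (-910 + 1223194) = -1506296 + 1222284 = -284012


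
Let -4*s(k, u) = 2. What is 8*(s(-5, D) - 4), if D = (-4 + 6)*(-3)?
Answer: -36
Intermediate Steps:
D = -6 (D = 2*(-3) = -6)
s(k, u) = -½ (s(k, u) = -¼*2 = -½)
8*(s(-5, D) - 4) = 8*(-½ - 4) = 8*(-9/2) = -36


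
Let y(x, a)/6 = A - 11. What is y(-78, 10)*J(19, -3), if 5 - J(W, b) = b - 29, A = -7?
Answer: -3996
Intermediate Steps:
y(x, a) = -108 (y(x, a) = 6*(-7 - 11) = 6*(-18) = -108)
J(W, b) = 34 - b (J(W, b) = 5 - (b - 29) = 5 - (-29 + b) = 5 + (29 - b) = 34 - b)
y(-78, 10)*J(19, -3) = -108*(34 - 1*(-3)) = -108*(34 + 3) = -108*37 = -3996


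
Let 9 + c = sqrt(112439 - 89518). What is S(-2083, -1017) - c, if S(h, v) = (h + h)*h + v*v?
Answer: 9712076 - sqrt(22921) ≈ 9.7119e+6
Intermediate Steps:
c = -9 + sqrt(22921) (c = -9 + sqrt(112439 - 89518) = -9 + sqrt(22921) ≈ 142.40)
S(h, v) = v**2 + 2*h**2 (S(h, v) = (2*h)*h + v**2 = 2*h**2 + v**2 = v**2 + 2*h**2)
S(-2083, -1017) - c = ((-1017)**2 + 2*(-2083)**2) - (-9 + sqrt(22921)) = (1034289 + 2*4338889) + (9 - sqrt(22921)) = (1034289 + 8677778) + (9 - sqrt(22921)) = 9712067 + (9 - sqrt(22921)) = 9712076 - sqrt(22921)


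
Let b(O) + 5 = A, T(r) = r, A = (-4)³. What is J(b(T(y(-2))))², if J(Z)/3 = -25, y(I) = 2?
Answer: 5625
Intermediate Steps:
A = -64
b(O) = -69 (b(O) = -5 - 64 = -69)
J(Z) = -75 (J(Z) = 3*(-25) = -75)
J(b(T(y(-2))))² = (-75)² = 5625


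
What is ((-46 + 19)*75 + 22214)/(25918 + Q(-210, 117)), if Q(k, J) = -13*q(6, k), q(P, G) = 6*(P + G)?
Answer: 20189/41830 ≈ 0.48264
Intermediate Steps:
q(P, G) = 6*G + 6*P (q(P, G) = 6*(G + P) = 6*G + 6*P)
Q(k, J) = -468 - 78*k (Q(k, J) = -13*(6*k + 6*6) = -13*(6*k + 36) = -13*(36 + 6*k) = -468 - 78*k)
((-46 + 19)*75 + 22214)/(25918 + Q(-210, 117)) = ((-46 + 19)*75 + 22214)/(25918 + (-468 - 78*(-210))) = (-27*75 + 22214)/(25918 + (-468 + 16380)) = (-2025 + 22214)/(25918 + 15912) = 20189/41830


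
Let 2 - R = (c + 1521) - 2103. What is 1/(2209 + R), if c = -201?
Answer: 1/2994 ≈ 0.00033400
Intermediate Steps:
R = 785 (R = 2 - ((-201 + 1521) - 2103) = 2 - (1320 - 2103) = 2 - 1*(-783) = 2 + 783 = 785)
1/(2209 + R) = 1/(2209 + 785) = 1/2994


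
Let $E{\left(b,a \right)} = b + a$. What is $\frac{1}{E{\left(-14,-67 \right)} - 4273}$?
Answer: $- \frac{1}{4354} \approx -0.00022967$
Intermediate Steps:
$E{\left(b,a \right)} = a + b$
$\frac{1}{E{\left(-14,-67 \right)} - 4273} = \frac{1}{\left(-67 - 14\right) - 4273} = \frac{1}{-81 - 4273} = \frac{1}{-4354} = - \frac{1}{4354}$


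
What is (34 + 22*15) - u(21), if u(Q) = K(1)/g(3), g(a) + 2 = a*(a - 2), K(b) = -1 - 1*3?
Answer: 368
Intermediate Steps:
K(b) = -4 (K(b) = -1 - 3 = -4)
g(a) = -2 + a*(-2 + a) (g(a) = -2 + a*(a - 2) = -2 + a*(-2 + a))
u(Q) = -4 (u(Q) = -4/(-2 + 3² - 2*3) = -4/(-2 + 9 - 6) = -4/1 = -4*1 = -4)
(34 + 22*15) - u(21) = (34 + 22*15) - 1*(-4) = (34 + 330) + 4 = 364 + 4 = 368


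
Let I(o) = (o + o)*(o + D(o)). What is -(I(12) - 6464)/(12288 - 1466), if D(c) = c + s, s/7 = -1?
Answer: 3028/5411 ≈ 0.55960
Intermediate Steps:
s = -7 (s = 7*(-1) = -7)
D(c) = -7 + c (D(c) = c - 7 = -7 + c)
I(o) = 2*o*(-7 + 2*o) (I(o) = (o + o)*(o + (-7 + o)) = (2*o)*(-7 + 2*o) = 2*o*(-7 + 2*o))
-(I(12) - 6464)/(12288 - 1466) = -(2*12*(-7 + 2*12) - 6464)/(12288 - 1466) = -(2*12*(-7 + 24) - 6464)/10822 = -(2*12*17 - 6464)/10822 = -(408 - 6464)/10822 = -(-6056)/10822 = -1*(-3028/5411) = 3028/5411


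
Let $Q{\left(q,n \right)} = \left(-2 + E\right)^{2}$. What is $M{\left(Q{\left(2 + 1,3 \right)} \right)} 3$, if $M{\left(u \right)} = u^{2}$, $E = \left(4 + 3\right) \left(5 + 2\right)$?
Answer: $14639043$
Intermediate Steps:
$E = 49$ ($E = 7 \cdot 7 = 49$)
$Q{\left(q,n \right)} = 2209$ ($Q{\left(q,n \right)} = \left(-2 + 49\right)^{2} = 47^{2} = 2209$)
$M{\left(Q{\left(2 + 1,3 \right)} \right)} 3 = 2209^{2} \cdot 3 = 4879681 \cdot 3 = 14639043$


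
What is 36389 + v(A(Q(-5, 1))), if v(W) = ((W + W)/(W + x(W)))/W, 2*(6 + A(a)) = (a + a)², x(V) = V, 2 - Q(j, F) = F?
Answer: 145555/4 ≈ 36389.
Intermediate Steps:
Q(j, F) = 2 - F
A(a) = -6 + 2*a² (A(a) = -6 + (a + a)²/2 = -6 + (2*a)²/2 = -6 + (4*a²)/2 = -6 + 2*a²)
v(W) = 1/W (v(W) = ((W + W)/(W + W))/W = ((2*W)/((2*W)))/W = ((2*W)*(1/(2*W)))/W = 1/W)
36389 + v(A(Q(-5, 1))) = 36389 + 1/(-6 + 2*(2 - 1*1)²) = 36389 + 1/(-6 + 2*(2 - 1)²) = 36389 + 1/(-6 + 2*1²) = 36389 + 1/(-6 + 2*1) = 36389 + 1/(-6 + 2) = 36389 + 1/(-4) = 36389 - ¼ = 145555/4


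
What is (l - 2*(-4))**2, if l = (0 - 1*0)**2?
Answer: 64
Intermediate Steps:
l = 0 (l = (0 + 0)**2 = 0**2 = 0)
(l - 2*(-4))**2 = (0 - 2*(-4))**2 = (0 + 8)**2 = 8**2 = 64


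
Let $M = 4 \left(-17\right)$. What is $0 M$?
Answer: $0$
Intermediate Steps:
$M = -68$
$0 M = 0 \left(-68\right) = 0$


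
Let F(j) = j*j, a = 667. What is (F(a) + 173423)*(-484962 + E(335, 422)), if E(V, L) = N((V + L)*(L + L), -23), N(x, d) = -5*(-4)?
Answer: -299845457904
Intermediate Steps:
F(j) = j²
N(x, d) = 20
E(V, L) = 20
(F(a) + 173423)*(-484962 + E(335, 422)) = (667² + 173423)*(-484962 + 20) = (444889 + 173423)*(-484942) = 618312*(-484942) = -299845457904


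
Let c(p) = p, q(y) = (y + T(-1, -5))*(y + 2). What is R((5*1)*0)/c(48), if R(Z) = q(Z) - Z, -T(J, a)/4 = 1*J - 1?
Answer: ⅓ ≈ 0.33333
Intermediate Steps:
T(J, a) = 4 - 4*J (T(J, a) = -4*(1*J - 1) = -4*(J - 1) = -4*(-1 + J) = 4 - 4*J)
q(y) = (2 + y)*(8 + y) (q(y) = (y + (4 - 4*(-1)))*(y + 2) = (y + (4 + 4))*(2 + y) = (y + 8)*(2 + y) = (8 + y)*(2 + y) = (2 + y)*(8 + y))
R(Z) = 16 + Z² + 9*Z (R(Z) = (16 + Z² + 10*Z) - Z = 16 + Z² + 9*Z)
R((5*1)*0)/c(48) = (16 + ((5*1)*0)² + 9*((5*1)*0))/48 = (16 + (5*0)² + 9*(5*0))*(1/48) = (16 + 0² + 9*0)*(1/48) = (16 + 0 + 0)*(1/48) = 16*(1/48) = ⅓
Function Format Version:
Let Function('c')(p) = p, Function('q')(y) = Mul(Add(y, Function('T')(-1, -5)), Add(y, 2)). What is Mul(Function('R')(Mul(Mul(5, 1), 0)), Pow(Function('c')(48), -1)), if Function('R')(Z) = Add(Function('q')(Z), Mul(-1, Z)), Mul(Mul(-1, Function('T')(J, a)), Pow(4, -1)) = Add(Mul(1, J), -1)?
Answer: Rational(1, 3) ≈ 0.33333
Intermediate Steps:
Function('T')(J, a) = Add(4, Mul(-4, J)) (Function('T')(J, a) = Mul(-4, Add(Mul(1, J), -1)) = Mul(-4, Add(J, -1)) = Mul(-4, Add(-1, J)) = Add(4, Mul(-4, J)))
Function('q')(y) = Mul(Add(2, y), Add(8, y)) (Function('q')(y) = Mul(Add(y, Add(4, Mul(-4, -1))), Add(y, 2)) = Mul(Add(y, Add(4, 4)), Add(2, y)) = Mul(Add(y, 8), Add(2, y)) = Mul(Add(8, y), Add(2, y)) = Mul(Add(2, y), Add(8, y)))
Function('R')(Z) = Add(16, Pow(Z, 2), Mul(9, Z)) (Function('R')(Z) = Add(Add(16, Pow(Z, 2), Mul(10, Z)), Mul(-1, Z)) = Add(16, Pow(Z, 2), Mul(9, Z)))
Mul(Function('R')(Mul(Mul(5, 1), 0)), Pow(Function('c')(48), -1)) = Mul(Add(16, Pow(Mul(Mul(5, 1), 0), 2), Mul(9, Mul(Mul(5, 1), 0))), Pow(48, -1)) = Mul(Add(16, Pow(Mul(5, 0), 2), Mul(9, Mul(5, 0))), Rational(1, 48)) = Mul(Add(16, Pow(0, 2), Mul(9, 0)), Rational(1, 48)) = Mul(Add(16, 0, 0), Rational(1, 48)) = Mul(16, Rational(1, 48)) = Rational(1, 3)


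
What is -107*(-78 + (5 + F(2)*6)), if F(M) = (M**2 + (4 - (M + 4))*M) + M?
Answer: 6527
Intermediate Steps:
F(M) = M (F(M) = (M**2 + (4 - (4 + M))*M) + M = (M**2 + (4 + (-4 - M))*M) + M = (M**2 + (-M)*M) + M = (M**2 - M**2) + M = 0 + M = M)
-107*(-78 + (5 + F(2)*6)) = -107*(-78 + (5 + 2*6)) = -107*(-78 + (5 + 12)) = -107*(-78 + 17) = -107*(-61) = 6527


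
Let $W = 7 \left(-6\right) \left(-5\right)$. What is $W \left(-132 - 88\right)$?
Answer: $-46200$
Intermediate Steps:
$W = 210$ ($W = \left(-42\right) \left(-5\right) = 210$)
$W \left(-132 - 88\right) = 210 \left(-132 - 88\right) = 210 \left(-220\right) = -46200$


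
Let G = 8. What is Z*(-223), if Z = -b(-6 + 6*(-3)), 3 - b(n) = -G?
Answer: 2453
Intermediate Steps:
b(n) = 11 (b(n) = 3 - (-1)*8 = 3 - 1*(-8) = 3 + 8 = 11)
Z = -11 (Z = -1*11 = -11)
Z*(-223) = -11*(-223) = 2453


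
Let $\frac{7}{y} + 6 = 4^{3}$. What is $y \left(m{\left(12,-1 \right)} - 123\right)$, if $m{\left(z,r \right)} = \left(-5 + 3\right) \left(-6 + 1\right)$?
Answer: $- \frac{791}{58} \approx -13.638$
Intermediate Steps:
$m{\left(z,r \right)} = 10$ ($m{\left(z,r \right)} = \left(-2\right) \left(-5\right) = 10$)
$y = \frac{7}{58}$ ($y = \frac{7}{-6 + 4^{3}} = \frac{7}{-6 + 64} = \frac{7}{58} \approx 0.12069$)
$y \left(m{\left(12,-1 \right)} - 123\right) = \frac{7 \left(10 - 123\right)}{58} = \frac{7}{58} \left(-113\right) = - \frac{791}{58}$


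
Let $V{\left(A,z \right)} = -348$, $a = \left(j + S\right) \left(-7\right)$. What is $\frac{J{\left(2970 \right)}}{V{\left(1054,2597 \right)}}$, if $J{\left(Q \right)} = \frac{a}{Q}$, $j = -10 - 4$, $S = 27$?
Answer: $\frac{91}{1033560} \approx 8.8045 \cdot 10^{-5}$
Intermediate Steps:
$j = -14$ ($j = -10 - 4 = -14$)
$a = -91$ ($a = \left(-14 + 27\right) \left(-7\right) = 13 \left(-7\right) = -91$)
$J{\left(Q \right)} = - \frac{91}{Q}$
$\frac{J{\left(2970 \right)}}{V{\left(1054,2597 \right)}} = \frac{\left(-91\right) \frac{1}{2970}}{-348} = \left(-91\right) \frac{1}{2970} \left(- \frac{1}{348}\right) = \left(- \frac{91}{2970}\right) \left(- \frac{1}{348}\right) = \frac{91}{1033560}$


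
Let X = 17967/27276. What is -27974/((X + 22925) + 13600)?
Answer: -254339608/332091289 ≈ -0.76587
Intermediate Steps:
X = 5989/9092 (X = 17967*(1/27276) = 5989/9092 ≈ 0.65871)
-27974/((X + 22925) + 13600) = -27974/((5989/9092 + 22925) + 13600) = -27974/(208440089/9092 + 13600) = -27974/332091289/9092 = -27974*9092/332091289 = -254339608/332091289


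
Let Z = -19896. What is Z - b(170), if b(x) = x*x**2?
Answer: -4932896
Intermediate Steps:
b(x) = x**3
Z - b(170) = -19896 - 1*170**3 = -19896 - 1*4913000 = -19896 - 4913000 = -4932896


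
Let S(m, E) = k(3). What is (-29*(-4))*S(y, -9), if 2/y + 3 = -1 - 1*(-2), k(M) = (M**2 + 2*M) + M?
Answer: 2088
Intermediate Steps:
k(M) = M**2 + 3*M
y = -1 (y = 2/(-3 + (-1 - 1*(-2))) = 2/(-3 + (-1 + 2)) = 2/(-3 + 1) = 2/(-2) = 2*(-1/2) = -1)
S(m, E) = 18 (S(m, E) = 3*(3 + 3) = 3*6 = 18)
(-29*(-4))*S(y, -9) = -29*(-4)*18 = 116*18 = 2088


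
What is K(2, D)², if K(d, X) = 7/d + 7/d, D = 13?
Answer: 49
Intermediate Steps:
K(d, X) = 14/d
K(2, D)² = (14/2)² = (14*(½))² = 7² = 49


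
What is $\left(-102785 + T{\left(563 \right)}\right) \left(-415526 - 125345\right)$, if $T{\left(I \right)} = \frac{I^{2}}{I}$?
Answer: $55288915362$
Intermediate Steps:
$T{\left(I \right)} = I$
$\left(-102785 + T{\left(563 \right)}\right) \left(-415526 - 125345\right) = \left(-102785 + 563\right) \left(-415526 - 125345\right) = \left(-102222\right) \left(-540871\right) = 55288915362$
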